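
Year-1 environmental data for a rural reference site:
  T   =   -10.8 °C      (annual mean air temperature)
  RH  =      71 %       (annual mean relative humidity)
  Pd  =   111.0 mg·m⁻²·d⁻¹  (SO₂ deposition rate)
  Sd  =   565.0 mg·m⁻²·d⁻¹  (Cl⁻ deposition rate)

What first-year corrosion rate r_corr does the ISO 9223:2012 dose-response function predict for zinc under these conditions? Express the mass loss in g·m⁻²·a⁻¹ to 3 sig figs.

zinc: temperature factor f = +0.038·(-20.8) = -0.7904
  sulphur-dioxide contribution → 1.218 μm/a
  chloride contribution → 0.4568 μm/a
  ⇒ r_corr(zinc) = 1.675 μm/a
Convert to mass loss: 1.675 μm/a × 7.14 g/cm³ = 11.96 g·m⁻²·a⁻¹

r_corr = 12.0 g·m⁻²·a⁻¹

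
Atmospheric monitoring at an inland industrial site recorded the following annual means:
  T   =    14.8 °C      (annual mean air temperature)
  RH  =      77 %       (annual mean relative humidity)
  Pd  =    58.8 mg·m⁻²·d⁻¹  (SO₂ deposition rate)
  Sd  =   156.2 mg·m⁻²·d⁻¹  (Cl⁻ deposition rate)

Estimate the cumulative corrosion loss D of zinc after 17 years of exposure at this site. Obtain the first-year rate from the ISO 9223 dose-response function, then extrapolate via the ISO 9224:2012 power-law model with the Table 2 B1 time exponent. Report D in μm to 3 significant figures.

zinc: f(T) = -0.071·(T−10) [T>10 °C] = -0.3408
  SO₂ term: 0.0129·58.8^0.44·exp(0.046·77-0.3408) = 1.903
  Cl⁻ term: 0.0175·156.2^0.57·exp(0.008·77+0.085·14.8) = 2.029
  r_corr = 1.903 + 2.029 = 3.932 μm/a
ISO 9224: D(t) = r_corr · t^b with b = 0.813 (zinc, B1)
  D(17) = 3.932 × 17^0.813 = 3.932 × 10.01 = 39.35 μm

D(17) = 39.4 μm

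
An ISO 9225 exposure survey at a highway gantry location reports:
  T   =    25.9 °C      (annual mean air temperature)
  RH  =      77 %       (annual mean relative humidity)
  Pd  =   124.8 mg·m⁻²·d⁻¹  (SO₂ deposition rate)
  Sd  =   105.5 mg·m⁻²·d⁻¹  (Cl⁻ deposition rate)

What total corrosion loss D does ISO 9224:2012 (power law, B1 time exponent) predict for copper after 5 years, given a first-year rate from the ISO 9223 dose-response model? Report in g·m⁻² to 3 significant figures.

D(5) = 66.6 g·m⁻²

copper: temperature factor f = -0.080·(15.9) = -1.2720
  sulphur-dioxide contribution → 0.4896 μm/a
  chloride contribution → 2.051 μm/a
  ⇒ r_corr(copper) = 2.541 μm/a
Long-term exponent b (ISO 9224 Table 2, B1) = 0.667
  D(5) = 2.541 × 5^0.667 = 2.541 × 2.926 = 7.434 μm
  Mass loss = 7.434 μm × 8.96 g/cm³ = 66.61 g·m⁻²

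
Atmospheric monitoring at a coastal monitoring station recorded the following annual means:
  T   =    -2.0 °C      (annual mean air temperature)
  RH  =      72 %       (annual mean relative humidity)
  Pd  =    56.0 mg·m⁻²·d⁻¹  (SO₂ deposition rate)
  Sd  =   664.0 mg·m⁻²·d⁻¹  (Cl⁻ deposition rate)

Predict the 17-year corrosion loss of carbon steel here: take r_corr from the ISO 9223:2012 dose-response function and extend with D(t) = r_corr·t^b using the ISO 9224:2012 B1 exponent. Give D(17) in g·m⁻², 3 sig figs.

D(17) = 2.31e+03 g·m⁻²

carbon steel: T≤10 °C ⇒ hinge +0.150·(-2.0−10) = -1.8000
  SO₂ term: 1.77·56.0^0.52·exp(0.02·72-1.8000) = 10.02
  Sd branch = 0.102·Sd^0.62·e^(0.033·RH+0.04·T) = 56.95 μm/a
  sum: 10.02 + 56.95 → r_corr = 66.96 μm/a
Power-law: D(17) = r_corr · 17^0.523
  D(17) = 66.96 × 17^0.523 = 66.96 × 4.401 = 294.7 μm
  Mass loss = 294.7 μm × 7.85 g/cm³ = 2313 g·m⁻²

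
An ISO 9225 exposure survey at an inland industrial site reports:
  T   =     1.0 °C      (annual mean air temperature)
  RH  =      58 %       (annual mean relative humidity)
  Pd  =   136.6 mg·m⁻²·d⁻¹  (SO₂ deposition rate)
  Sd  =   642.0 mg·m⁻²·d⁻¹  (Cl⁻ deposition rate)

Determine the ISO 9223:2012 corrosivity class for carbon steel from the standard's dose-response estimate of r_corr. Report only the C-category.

C4

carbon steel: f(T) = +0.150·(T−10) [T≤10 °C] = -1.3500
  sulphur-dioxide contribution → 18.88 μm/a
  chloride contribution → 39.62 μm/a
  total first-year rate 58.49 μm/a
ISO 9223 Table 2 (carbon steel): 50 < 58.5 ≤ 80 μm/a ⇒ C4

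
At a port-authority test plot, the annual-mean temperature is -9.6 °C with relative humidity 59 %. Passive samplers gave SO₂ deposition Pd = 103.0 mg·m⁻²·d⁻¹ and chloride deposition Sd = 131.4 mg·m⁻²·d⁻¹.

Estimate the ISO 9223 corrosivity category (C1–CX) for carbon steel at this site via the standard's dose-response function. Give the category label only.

carbon steel: temperature factor f = +0.150·(-19.6) = -2.9400
  sulphur-dioxide contribution → 3.391 μm/a
  chloride contribution → 10.02 μm/a
  ⇒ r_corr(carbon steel) = 13.41 μm/a
Category bounds: 1.3…25 μm/a bracket r_corr ⇒ C2

C2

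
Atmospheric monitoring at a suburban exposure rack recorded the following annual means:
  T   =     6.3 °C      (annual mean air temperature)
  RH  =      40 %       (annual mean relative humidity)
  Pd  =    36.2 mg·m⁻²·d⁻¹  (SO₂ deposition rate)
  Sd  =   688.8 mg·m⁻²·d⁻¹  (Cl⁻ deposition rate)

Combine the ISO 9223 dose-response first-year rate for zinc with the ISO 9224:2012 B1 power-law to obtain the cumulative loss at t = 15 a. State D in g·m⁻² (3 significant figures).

D(15) = 132 g·m⁻²

zinc: T≤10 °C ⇒ hinge +0.038·(6.3−10) = -0.1406
  sulphur-dioxide contribution → 0.3423 μm/a
  chloride contribution → 1.707 μm/a
  total first-year rate 2.05 μm/a
Long-term exponent b (ISO 9224 Table 2, B1) = 0.813
  D(15) = 2.05 × 15^0.813 = 2.05 × 9.04 = 18.53 μm
  Mass loss = 18.53 μm × 7.14 g/cm³ = 132.3 g·m⁻²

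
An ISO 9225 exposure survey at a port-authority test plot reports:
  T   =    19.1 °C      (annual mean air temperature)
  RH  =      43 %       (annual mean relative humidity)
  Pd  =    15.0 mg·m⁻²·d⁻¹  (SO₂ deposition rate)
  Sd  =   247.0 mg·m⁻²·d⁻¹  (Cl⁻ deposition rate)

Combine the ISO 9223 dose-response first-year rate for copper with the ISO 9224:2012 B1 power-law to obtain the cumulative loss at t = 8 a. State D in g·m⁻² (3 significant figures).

copper: T>10 °C ⇒ hinge -0.080·(19.1−10) = -0.7280
  SO₂ term: 0.0053·15.0^0.26·exp(0.059·43-0.7280) = 0.06542
  Sd branch = 0.01025·Sd^0.27·e^(0.036·RH+0.049·T) = 0.5439 μm/a
  sum: 0.06542 + 0.5439 → r_corr = 0.6093 μm/a
Power-law: D(8) = r_corr · 8^0.667
  D(8) = 0.6093 × 8^0.667 = 0.6093 × 4.003 = 2.439 μm
  Mass loss = 2.439 μm × 8.96 g/cm³ = 21.85 g·m⁻²

D(8) = 21.9 g·m⁻²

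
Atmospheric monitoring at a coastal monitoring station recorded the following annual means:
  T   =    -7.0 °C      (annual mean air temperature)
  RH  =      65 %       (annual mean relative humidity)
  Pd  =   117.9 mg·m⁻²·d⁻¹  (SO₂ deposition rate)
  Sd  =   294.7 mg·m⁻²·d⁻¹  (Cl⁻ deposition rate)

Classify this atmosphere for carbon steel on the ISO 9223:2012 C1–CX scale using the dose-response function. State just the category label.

carbon steel: temperature factor f = +0.150·(-17.0) = -2.5500
  sulphur-dioxide contribution → 6.057 μm/a
  chloride contribution → 22.37 μm/a
  total first-year rate 28.42 μm/a
Category bounds: 25…50 μm/a bracket r_corr ⇒ C3

C3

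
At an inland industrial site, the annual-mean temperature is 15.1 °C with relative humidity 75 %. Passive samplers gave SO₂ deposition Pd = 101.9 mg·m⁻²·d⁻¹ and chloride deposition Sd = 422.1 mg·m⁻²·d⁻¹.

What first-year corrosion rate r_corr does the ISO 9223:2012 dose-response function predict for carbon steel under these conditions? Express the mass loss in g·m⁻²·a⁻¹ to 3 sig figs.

carbon steel: T>10 °C ⇒ hinge -0.054·(15.1−10) = -0.2754
  SO₂ term: 1.77·101.9^0.52·exp(0.02·75-0.2754) = 66.69
  Sd branch = 0.102·Sd^0.62·e^(0.033·RH+0.04·T) = 94.09 μm/a
  sum: 66.69 + 94.09 → r_corr = 160.8 μm/a
Convert to mass loss: 160.8 μm/a × 7.85 g/cm³ = 1262 g·m⁻²·a⁻¹

r_corr = 1.26e+03 g·m⁻²·a⁻¹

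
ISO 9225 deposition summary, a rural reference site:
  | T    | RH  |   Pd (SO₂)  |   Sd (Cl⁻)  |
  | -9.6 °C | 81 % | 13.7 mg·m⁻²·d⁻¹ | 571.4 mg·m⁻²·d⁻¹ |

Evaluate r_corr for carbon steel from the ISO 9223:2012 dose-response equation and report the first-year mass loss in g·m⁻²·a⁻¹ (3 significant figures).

r_corr = 419 g·m⁻²·a⁻¹

carbon steel: T≤10 °C ⇒ hinge +0.150·(-9.6−10) = -2.9400
  SO₂ term: 1.77·13.7^0.52·exp(0.02·81-2.9400) = 1.844
  Sd branch = 0.102·Sd^0.62·e^(0.033·RH+0.04·T) = 51.52 μm/a
  sum: 1.844 + 51.52 → r_corr = 53.37 μm/a
Convert to mass loss: 53.37 μm/a × 7.85 g/cm³ = 418.9 g·m⁻²·a⁻¹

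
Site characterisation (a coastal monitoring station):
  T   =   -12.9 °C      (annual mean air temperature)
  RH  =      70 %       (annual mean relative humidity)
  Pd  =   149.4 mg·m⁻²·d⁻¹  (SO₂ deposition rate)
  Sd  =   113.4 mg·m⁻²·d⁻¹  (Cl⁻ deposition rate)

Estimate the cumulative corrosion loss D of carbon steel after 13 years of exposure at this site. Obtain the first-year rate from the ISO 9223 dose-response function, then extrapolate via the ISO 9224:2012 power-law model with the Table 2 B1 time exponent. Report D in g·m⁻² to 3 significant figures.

D(13) = 440 g·m⁻²

carbon steel: T≤10 °C ⇒ hinge +0.150·(-12.9−10) = -3.4350
  SO₂ term: 1.77·149.4^0.52·exp(0.02·70-3.4350) = 3.125
  Sd branch = 0.102·Sd^0.62·e^(0.033·RH+0.04·T) = 11.52 μm/a
  sum: 3.125 + 11.52 → r_corr = 14.65 μm/a
Power-law: D(13) = r_corr · 13^0.523
  D(13) = 14.65 × 13^0.523 = 14.65 × 3.825 = 56.03 μm
  Mass loss = 56.03 μm × 7.85 g/cm³ = 439.8 g·m⁻²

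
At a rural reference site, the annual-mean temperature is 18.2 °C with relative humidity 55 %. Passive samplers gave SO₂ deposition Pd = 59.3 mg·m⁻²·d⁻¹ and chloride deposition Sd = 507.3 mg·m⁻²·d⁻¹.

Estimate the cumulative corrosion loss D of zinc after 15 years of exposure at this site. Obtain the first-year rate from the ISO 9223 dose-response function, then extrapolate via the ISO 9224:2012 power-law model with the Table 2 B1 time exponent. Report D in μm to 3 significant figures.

zinc: f(T) = -0.071·(T−10) [T>10 °C] = -0.5822
  SO₂ term: 0.0129·59.3^0.44·exp(0.046·55-0.5822) = 0.5453
  Cl⁻ term: 0.0175·507.3^0.57·exp(0.008·55+0.085·18.2) = 4.446
  sum: 0.5453 + 4.446 → r_corr = 4.991 μm/a
Long-term exponent b (ISO 9224 Table 2, B1) = 0.813
  D(15) = 4.991 × 15^0.813 = 4.991 × 9.04 = 45.12 μm

D(15) = 45.1 μm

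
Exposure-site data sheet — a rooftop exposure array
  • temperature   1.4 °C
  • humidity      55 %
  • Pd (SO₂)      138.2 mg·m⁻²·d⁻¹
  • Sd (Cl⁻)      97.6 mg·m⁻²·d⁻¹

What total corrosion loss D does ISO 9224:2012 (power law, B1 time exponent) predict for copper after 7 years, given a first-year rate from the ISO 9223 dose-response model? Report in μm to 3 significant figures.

D(7) = 1.61 μm

copper: f(T) = +0.126·(T−10) [T≤10 °C] = -1.0836
  sulphur-dioxide contribution → 0.1658 μm/a
  chloride contribution → 0.2739 μm/a
  total first-year rate 0.4397 μm/a
ISO 9224: D(t) = r_corr · t^b with b = 0.667 (copper, B1)
  D(7) = 0.4397 × 7^0.667 = 0.4397 × 3.662 = 1.61 μm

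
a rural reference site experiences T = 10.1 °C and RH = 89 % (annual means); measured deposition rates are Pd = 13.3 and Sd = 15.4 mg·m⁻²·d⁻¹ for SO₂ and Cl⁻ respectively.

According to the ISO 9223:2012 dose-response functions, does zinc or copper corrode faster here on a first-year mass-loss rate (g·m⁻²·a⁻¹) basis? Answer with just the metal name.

copper

zinc: f(T) = -0.071·(T−10) [T>10 °C] = -0.0071
  sulphur-dioxide contribution → 2.399 μm/a
  chloride contribution → 0.3999 μm/a
  total first-year rate 2.799 μm/a
  mass loss = 2.799 μm/a × 7.14 g/cm³ = 19.98 g·m⁻²·a⁻¹
copper: temperature factor f = -0.080·(0.1) = -0.0080
  sulphur-dioxide contribution → 1.966 μm/a
  chloride contribution → 0.8665 μm/a
  ⇒ r_corr(copper) = 2.832 μm/a
  mass loss = 2.832 μm/a × 8.96 g/cm³ = 25.38 g·m⁻²·a⁻¹
Ordering by g·m⁻²·a⁻¹: copper (25.4) > zinc (20)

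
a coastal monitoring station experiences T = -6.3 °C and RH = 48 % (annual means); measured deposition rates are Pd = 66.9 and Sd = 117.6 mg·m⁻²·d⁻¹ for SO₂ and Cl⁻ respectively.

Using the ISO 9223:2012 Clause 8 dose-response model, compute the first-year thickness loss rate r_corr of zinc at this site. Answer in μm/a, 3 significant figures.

r_corr = 0.629 μm/a

zinc: f(T) = +0.038·(T−10) [T≤10 °C] = -0.6194
  SO₂ term: 0.0129·66.9^0.44·exp(0.046·48-0.6194) = 0.4015
  Cl⁻ term: 0.0175·117.6^0.57·exp(0.008·48+0.085·-6.3) = 0.2277
  r_corr = 0.4015 + 0.2277 = 0.6292 μm/a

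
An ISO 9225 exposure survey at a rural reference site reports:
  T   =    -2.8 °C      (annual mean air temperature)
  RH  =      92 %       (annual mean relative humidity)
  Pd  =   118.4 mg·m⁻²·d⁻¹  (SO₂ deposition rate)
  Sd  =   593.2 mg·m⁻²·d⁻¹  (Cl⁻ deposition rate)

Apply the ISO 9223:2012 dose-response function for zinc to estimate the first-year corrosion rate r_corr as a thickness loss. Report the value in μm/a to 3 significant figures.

zinc: temperature factor f = +0.038·(-12.8) = -0.4864
  sulphur-dioxide contribution → 4.462 μm/a
  chloride contribution → 1.097 μm/a
  ⇒ r_corr(zinc) = 5.559 μm/a

r_corr = 5.56 μm/a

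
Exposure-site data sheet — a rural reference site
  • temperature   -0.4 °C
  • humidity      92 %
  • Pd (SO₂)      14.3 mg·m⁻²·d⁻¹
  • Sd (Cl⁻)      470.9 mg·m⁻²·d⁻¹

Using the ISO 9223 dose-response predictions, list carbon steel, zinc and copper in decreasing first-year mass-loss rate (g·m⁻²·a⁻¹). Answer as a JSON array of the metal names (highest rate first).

carbon steel: temperature factor f = +0.150·(-10.4) = -1.5600
  SO₂ term: 1.77·14.3^0.52·exp(0.02·92-1.5600) = 9.34
  Cl⁻ term: 0.102·470.9^0.62·exp(0.033·92+0.04·-0.4) = 94.93
  r_corr = 9.34 + 94.93 = 104.3 μm/a
  mass loss = 104.3 μm/a × 7.85 g/cm³ = 818.5 g·m⁻²·a⁻¹
zinc: T≤10 °C ⇒ hinge +0.038·(-0.4−10) = -0.3952
  SO₂ term: 0.0129·14.3^0.44·exp(0.046·92-0.3952) = 1.929
  Sd branch = 0.0175·Sd^0.57·e^(0.008·RH+0.085·T) = 1.179 μm/a
  r_corr = 1.929 + 1.179 = 3.107 μm/a
  mass loss = 3.107 μm/a × 7.14 g/cm³ = 22.19 g·m⁻²·a⁻¹
copper: T≤10 °C ⇒ hinge +0.126·(-0.4−10) = -1.3104
  SO₂ term: 0.0053·14.3^0.26·exp(0.059·92-1.3104) = 0.65
  Sd branch = 0.01025·Sd^0.27·e^(0.036·RH+0.049·T) = 1.453 μm/a
  r_corr = 0.65 + 1.453 = 2.103 μm/a
  mass loss = 2.103 μm/a × 8.96 g/cm³ = 18.84 g·m⁻²·a⁻¹
Ordering by g·m⁻²·a⁻¹: carbon steel (818) > zinc (22.2) > copper (18.8)

["carbon steel", "zinc", "copper"]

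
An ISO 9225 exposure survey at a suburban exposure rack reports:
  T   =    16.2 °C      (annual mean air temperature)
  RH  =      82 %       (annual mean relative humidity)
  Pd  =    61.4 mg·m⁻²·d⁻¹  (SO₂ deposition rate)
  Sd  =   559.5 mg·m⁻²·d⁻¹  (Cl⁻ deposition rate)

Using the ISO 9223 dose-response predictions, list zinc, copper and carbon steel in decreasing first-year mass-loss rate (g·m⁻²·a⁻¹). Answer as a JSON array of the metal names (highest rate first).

["carbon steel", "zinc", "copper"]

zinc: f(T) = -0.071·(T−10) [T>10 °C] = -0.4402
  sulphur-dioxide contribution → 2.21 μm/a
  chloride contribution → 4.923 μm/a
  total first-year rate 7.133 μm/a
  mass loss = 7.133 μm/a × 7.14 g/cm³ = 50.93 g·m⁻²·a⁻¹
copper: T>10 °C ⇒ hinge -0.080·(16.2−10) = -0.4960
  sulphur-dioxide contribution → 1.188 μm/a
  chloride contribution → 2.396 μm/a
  ⇒ r_corr(copper) = 3.584 μm/a
  mass loss = 3.584 μm/a × 8.96 g/cm³ = 32.11 g·m⁻²·a⁻¹
carbon steel: f(T) = -0.054·(T−10) [T>10 °C] = -0.3348
  sulphur-dioxide contribution → 55.55 μm/a
  chloride contribution → 147.5 μm/a
  ⇒ r_corr(carbon steel) = 203.1 μm/a
  mass loss = 203.1 μm/a × 7.85 g/cm³ = 1594 g·m⁻²·a⁻¹
Ordering by g·m⁻²·a⁻¹: carbon steel (1590) > zinc (50.9) > copper (32.1)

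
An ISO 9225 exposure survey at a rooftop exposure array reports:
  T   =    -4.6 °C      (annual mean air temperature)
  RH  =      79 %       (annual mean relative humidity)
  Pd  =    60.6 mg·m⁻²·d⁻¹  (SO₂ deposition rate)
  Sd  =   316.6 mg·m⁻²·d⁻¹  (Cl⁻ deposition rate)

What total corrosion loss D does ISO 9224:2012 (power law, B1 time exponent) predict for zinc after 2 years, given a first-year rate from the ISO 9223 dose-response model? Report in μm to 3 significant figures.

zinc: temperature factor f = +0.038·(-14.6) = -0.5548
  Pd branch = 0.0129·Pd^0.44·e^(0.046·RH+f) = 1.707 μm/a
  Cl⁻ term: 0.0175·316.6^0.57·exp(0.008·79+0.085·-4.6) = 0.5929
  r_corr = 1.707 + 0.5929 = 2.3 μm/a
Long-term exponent b (ISO 9224 Table 2, B1) = 0.813
  D(2) = 2.3 × 2^0.813 = 2.3 × 1.757 = 4.04 μm

D(2) = 4.04 μm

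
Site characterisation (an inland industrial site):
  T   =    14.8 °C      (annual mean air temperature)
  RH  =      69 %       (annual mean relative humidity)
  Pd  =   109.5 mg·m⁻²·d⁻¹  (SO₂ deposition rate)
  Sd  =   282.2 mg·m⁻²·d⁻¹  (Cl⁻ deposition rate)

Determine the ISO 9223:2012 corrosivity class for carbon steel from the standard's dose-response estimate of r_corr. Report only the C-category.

C5

carbon steel: T>10 °C ⇒ hinge -0.054·(14.8−10) = -0.2592
  sulphur-dioxide contribution → 62.41 μm/a
  chloride contribution → 59.42 μm/a
  total first-year rate 121.8 μm/a
122 μm/a falls in (80, 200] for carbon steel → category C5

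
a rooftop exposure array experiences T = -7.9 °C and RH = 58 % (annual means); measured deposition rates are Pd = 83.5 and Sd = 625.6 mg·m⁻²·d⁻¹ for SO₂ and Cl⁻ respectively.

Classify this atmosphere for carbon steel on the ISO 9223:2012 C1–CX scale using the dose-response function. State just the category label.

carbon steel: T≤10 °C ⇒ hinge +0.150·(-7.9−10) = -2.6850
  sulphur-dioxide contribution → 3.845 μm/a
  chloride contribution → 27.31 μm/a
  total first-year rate 31.15 μm/a
31.2 μm/a falls in (25, 50] for carbon steel → category C3

C3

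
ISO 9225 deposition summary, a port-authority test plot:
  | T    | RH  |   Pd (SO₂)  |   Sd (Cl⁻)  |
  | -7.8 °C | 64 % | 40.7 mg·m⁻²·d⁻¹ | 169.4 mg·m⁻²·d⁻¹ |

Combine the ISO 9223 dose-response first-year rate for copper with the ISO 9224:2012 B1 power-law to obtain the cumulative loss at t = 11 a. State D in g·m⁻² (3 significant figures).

copper: temperature factor f = +0.126·(-17.8) = -2.2428
  sulphur-dioxide contribution → 0.06436 μm/a
  chloride contribution → 0.28 μm/a
  ⇒ r_corr(copper) = 0.3444 μm/a
Power-law: D(11) = r_corr · 11^0.667
  D(11) = 0.3444 × 11^0.667 = 0.3444 × 4.95 = 1.705 μm
  Mass loss = 1.705 μm × 8.96 g/cm³ = 15.27 g·m⁻²

D(11) = 15.3 g·m⁻²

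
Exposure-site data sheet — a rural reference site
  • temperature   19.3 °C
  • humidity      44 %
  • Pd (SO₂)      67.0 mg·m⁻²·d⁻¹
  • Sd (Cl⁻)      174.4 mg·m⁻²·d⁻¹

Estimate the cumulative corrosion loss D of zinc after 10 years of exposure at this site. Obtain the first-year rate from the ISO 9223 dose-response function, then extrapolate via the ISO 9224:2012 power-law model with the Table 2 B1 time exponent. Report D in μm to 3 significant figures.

D(10) = 17.9 μm

zinc: temperature factor f = -0.071·(9.3) = -0.6603
  sulphur-dioxide contribution → 0.3209 μm/a
  chloride contribution → 2.432 μm/a
  total first-year rate 2.753 μm/a
Long-term exponent b (ISO 9224 Table 2, B1) = 0.813
  D(10) = 2.753 × 10^0.813 = 2.753 × 6.501 = 17.9 μm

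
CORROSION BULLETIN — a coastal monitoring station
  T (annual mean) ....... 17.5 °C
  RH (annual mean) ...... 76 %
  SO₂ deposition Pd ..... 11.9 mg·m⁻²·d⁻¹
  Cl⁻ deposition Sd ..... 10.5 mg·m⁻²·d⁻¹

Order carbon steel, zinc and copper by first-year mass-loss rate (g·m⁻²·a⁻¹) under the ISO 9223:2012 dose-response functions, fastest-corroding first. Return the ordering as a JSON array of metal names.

carbon steel: f(T) = -0.054·(T−10) [T>10 °C] = -0.4050
  Pd branch = 1.77·Pd^0.52·e^(0.02·RH+f) = 19.57 μm/a
  Cl⁻ term: 0.102·10.5^0.62·exp(0.033·76+0.04·17.5) = 10.84
  sum: 19.57 + 10.84 → r_corr = 30.4 μm/a
  mass loss = 30.4 μm/a × 7.85 g/cm³ = 238.7 g·m⁻²·a⁻¹
zinc: f(T) = -0.071·(T−10) [T>10 °C] = -0.5325
  SO₂ term: 0.0129·11.9^0.44·exp(0.046·76-0.5325) = 0.7428
  Cl⁻ term: 0.0175·10.5^0.57·exp(0.008·76+0.085·17.5) = 0.5435
  r_corr = 0.7428 + 0.5435 = 1.286 μm/a
  mass loss = 1.286 μm/a × 7.14 g/cm³ = 9.184 g·m⁻²·a⁻¹
copper: temperature factor f = -0.080·(7.5) = -0.6000
  SO₂ term: 0.0053·11.9^0.26·exp(0.059·76-0.6000) = 0.4906
  Sd branch = 0.01025·Sd^0.27·e^(0.036·RH+0.049·T) = 0.7032 μm/a
  r_corr = 0.4906 + 0.7032 = 1.194 μm/a
  mass loss = 1.194 μm/a × 8.96 g/cm³ = 10.7 g·m⁻²·a⁻¹
Ordering by g·m⁻²·a⁻¹: carbon steel (239) > copper (10.7) > zinc (9.18)

["carbon steel", "copper", "zinc"]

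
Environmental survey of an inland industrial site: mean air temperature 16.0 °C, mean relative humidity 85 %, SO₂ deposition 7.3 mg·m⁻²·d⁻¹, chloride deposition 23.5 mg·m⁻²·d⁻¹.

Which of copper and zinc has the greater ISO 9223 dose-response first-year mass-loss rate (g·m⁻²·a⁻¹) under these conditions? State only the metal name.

copper

copper: T>10 °C ⇒ hinge -0.080·(16.0−10) = -0.4800
  SO₂ term: 0.0053·7.3^0.26·exp(0.059·85-0.4800) = 0.8284
  Sd branch = 0.01025·Sd^0.27·e^(0.036·RH+0.049·T) = 1.123 μm/a
  sum: 0.8284 + 1.123 → r_corr = 1.951 μm/a
  mass loss = 1.951 μm/a × 8.96 g/cm³ = 17.48 g·m⁻²·a⁻¹
zinc: f(T) = -0.071·(T−10) [T>10 °C] = -0.4260
  Pd branch = 0.0129·Pd^0.44·e^(0.046·RH+f) = 1.008 μm/a
  Cl⁻ term: 0.0175·23.5^0.57·exp(0.008·85+0.085·16.0) = 0.8138
  r_corr = 1.008 + 0.8138 = 1.822 μm/a
  mass loss = 1.822 μm/a × 7.14 g/cm³ = 13.01 g·m⁻²·a⁻¹
Ordering by g·m⁻²·a⁻¹: copper (17.5) > zinc (13)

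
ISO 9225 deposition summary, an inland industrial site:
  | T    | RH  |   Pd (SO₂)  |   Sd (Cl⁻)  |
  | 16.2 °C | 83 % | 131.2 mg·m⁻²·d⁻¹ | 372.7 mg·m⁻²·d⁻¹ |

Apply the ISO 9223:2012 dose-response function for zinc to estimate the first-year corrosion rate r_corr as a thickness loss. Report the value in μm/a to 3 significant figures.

zinc: temperature factor f = -0.071·(6.2) = -0.4402
  Pd branch = 0.0129·Pd^0.44·e^(0.046·RH+f) = 3.232 μm/a
  Sd branch = 0.0175·Sd^0.57·e^(0.008·RH+0.085·T) = 3.936 μm/a
  r_corr = 3.232 + 3.936 = 7.168 μm/a

r_corr = 7.17 μm/a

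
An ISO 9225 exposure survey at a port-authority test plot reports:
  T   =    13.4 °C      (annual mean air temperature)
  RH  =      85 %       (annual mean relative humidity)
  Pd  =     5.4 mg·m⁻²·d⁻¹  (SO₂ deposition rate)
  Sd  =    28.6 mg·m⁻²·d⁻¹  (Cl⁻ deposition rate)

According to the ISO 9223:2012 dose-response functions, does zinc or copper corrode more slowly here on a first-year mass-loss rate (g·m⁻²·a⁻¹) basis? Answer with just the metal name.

zinc

zinc: T>10 °C ⇒ hinge -0.071·(13.4−10) = -0.2414
  SO₂ term: 0.0129·5.4^0.44·exp(0.046·85-0.2414) = 1.062
  Sd branch = 0.0175·Sd^0.57·e^(0.008·RH+0.085·T) = 0.7297 μm/a
  r_corr = 1.062 + 0.7297 = 1.792 μm/a
  mass loss = 1.792 μm/a × 7.14 g/cm³ = 12.79 g·m⁻²·a⁻¹
copper: temperature factor f = -0.080·(3.4) = -0.2720
  Pd branch = 0.0053·Pd^0.26·e^(0.059·RH+f) = 0.9431 μm/a
  Sd branch = 0.01025·Sd^0.27·e^(0.036·RH+0.049·T) = 1.042 μm/a
  sum: 0.9431 + 1.042 → r_corr = 1.986 μm/a
  mass loss = 1.986 μm/a × 8.96 g/cm³ = 17.79 g·m⁻²·a⁻¹
Ordering by g·m⁻²·a⁻¹: copper (17.8) > zinc (12.8)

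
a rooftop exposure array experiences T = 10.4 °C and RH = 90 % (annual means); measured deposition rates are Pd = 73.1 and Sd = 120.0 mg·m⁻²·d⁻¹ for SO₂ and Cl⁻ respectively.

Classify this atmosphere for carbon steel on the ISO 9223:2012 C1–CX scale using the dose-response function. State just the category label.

carbon steel: T>10 °C ⇒ hinge -0.054·(10.4−10) = -0.0216
  Pd branch = 1.77·Pd^0.52·e^(0.02·RH+f) = 97.62 μm/a
  Sd branch = 0.102·Sd^0.62·e^(0.033·RH+0.04·T) = 58.64 μm/a
  r_corr = 97.62 + 58.64 = 156.3 μm/a
ISO 9223 Table 2 (carbon steel): 80 < 156 ≤ 200 μm/a ⇒ C5

C5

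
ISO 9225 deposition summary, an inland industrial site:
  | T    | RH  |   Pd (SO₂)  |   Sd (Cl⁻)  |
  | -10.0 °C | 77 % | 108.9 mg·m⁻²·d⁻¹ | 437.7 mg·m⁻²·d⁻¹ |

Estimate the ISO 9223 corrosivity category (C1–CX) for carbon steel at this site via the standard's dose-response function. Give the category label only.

C3

carbon steel: temperature factor f = +0.150·(-20.0) = -3.0000
  Pd branch = 1.77·Pd^0.52·e^(0.02·RH+f) = 4.711 μm/a
  Cl⁻ term: 0.102·437.7^0.62·exp(0.033·77+0.04·-10.0) = 37.67
  sum: 4.711 + 37.67 → r_corr = 42.38 μm/a
42.4 μm/a falls in (25, 50] for carbon steel → category C3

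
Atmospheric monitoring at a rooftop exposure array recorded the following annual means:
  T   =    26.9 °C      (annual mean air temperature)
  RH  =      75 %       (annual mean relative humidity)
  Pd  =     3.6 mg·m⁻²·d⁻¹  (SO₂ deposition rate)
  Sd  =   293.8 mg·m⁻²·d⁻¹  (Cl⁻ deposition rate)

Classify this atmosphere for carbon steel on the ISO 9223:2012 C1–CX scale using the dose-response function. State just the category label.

C5

carbon steel: temperature factor f = -0.054·(16.9) = -0.9126
  Pd branch = 1.77·Pd^0.52·e^(0.02·RH+f) = 6.199 μm/a
  Cl⁻ term: 0.102·293.8^0.62·exp(0.033·75+0.04·26.9) = 120.5
  sum: 6.199 + 120.5 → r_corr = 126.7 μm/a
127 μm/a falls in (80, 200] for carbon steel → category C5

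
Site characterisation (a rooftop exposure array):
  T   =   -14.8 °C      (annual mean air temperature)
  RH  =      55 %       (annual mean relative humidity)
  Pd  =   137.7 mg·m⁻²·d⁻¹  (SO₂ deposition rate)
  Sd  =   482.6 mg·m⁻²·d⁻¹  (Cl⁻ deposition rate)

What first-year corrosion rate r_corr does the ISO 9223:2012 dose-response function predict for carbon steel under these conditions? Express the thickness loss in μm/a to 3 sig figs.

r_corr = 17.6 μm/a

carbon steel: f(T) = +0.150·(T−10) [T≤10 °C] = -3.7200
  SO₂ term: 1.77·137.7^0.52·exp(0.02·55-3.7200) = 1.669
  Cl⁻ term: 0.102·482.6^0.62·exp(0.033·55+0.04·-14.8) = 15.98
  sum: 1.669 + 15.98 → r_corr = 17.65 μm/a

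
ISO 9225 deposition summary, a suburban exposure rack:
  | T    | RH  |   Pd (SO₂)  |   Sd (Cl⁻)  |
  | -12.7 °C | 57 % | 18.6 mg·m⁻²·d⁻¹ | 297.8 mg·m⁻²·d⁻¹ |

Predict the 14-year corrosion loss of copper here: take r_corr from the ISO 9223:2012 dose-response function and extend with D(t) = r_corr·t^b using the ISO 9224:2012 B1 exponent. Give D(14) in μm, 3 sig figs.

D(14) = 1.27 μm

copper: T≤10 °C ⇒ hinge +0.126·(-12.7−10) = -2.8602
  sulphur-dioxide contribution → 0.01874 μm/a
  chloride contribution → 0.1993 μm/a
  total first-year rate 0.2181 μm/a
Long-term exponent b (ISO 9224 Table 2, B1) = 0.667
  D(14) = 0.2181 × 14^0.667 = 0.2181 × 5.814 = 1.268 μm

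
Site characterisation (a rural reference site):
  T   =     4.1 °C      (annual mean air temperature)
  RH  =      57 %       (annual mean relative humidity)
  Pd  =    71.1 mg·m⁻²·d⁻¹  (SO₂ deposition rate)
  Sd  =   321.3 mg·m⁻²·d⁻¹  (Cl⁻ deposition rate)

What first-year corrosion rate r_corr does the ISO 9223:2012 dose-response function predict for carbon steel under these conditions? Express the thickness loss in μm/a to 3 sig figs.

carbon steel: T≤10 °C ⇒ hinge +0.150·(4.1−10) = -0.8850
  Pd branch = 1.77·Pd^0.52·e^(0.02·RH+f) = 20.97 μm/a
  Sd branch = 0.102·Sd^0.62·e^(0.033·RH+0.04·T) = 28.25 μm/a
  sum: 20.97 + 28.25 → r_corr = 49.22 μm/a

r_corr = 49.2 μm/a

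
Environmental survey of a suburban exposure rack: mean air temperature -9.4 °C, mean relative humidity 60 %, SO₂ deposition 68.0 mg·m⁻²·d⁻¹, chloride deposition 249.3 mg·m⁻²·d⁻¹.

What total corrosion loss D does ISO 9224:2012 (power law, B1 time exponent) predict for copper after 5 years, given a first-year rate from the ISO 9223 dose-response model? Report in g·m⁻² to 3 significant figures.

D(5) = 7.77 g·m⁻²

copper: T≤10 °C ⇒ hinge +0.126·(-9.4−10) = -2.4444
  Pd branch = 0.0053·Pd^0.26·e^(0.059·RH+f) = 0.04748 μm/a
  Sd branch = 0.01025·Sd^0.27·e^(0.036·RH+0.049·T) = 0.2488 μm/a
  sum: 0.04748 + 0.2488 → r_corr = 0.2963 μm/a
ISO 9224: D(t) = r_corr · t^b with b = 0.667 (copper, B1)
  D(5) = 0.2963 × 5^0.667 = 0.2963 × 2.926 = 0.8669 μm
  Mass loss = 0.8669 μm × 8.96 g/cm³ = 7.767 g·m⁻²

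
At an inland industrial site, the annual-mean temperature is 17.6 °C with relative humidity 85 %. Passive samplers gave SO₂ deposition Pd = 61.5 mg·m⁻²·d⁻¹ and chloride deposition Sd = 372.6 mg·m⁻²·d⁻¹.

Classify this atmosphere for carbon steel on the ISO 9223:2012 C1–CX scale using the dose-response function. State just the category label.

C5

carbon steel: f(T) = -0.054·(T−10) [T>10 °C] = -0.4104
  Pd branch = 1.77·Pd^0.52·e^(0.02·RH+f) = 54.73 μm/a
  Sd branch = 0.102·Sd^0.62·e^(0.033·RH+0.04·T) = 133.9 μm/a
  r_corr = 54.73 + 133.9 = 188.6 μm/a
ISO 9223 Table 2 (carbon steel): 80 < 189 ≤ 200 μm/a ⇒ C5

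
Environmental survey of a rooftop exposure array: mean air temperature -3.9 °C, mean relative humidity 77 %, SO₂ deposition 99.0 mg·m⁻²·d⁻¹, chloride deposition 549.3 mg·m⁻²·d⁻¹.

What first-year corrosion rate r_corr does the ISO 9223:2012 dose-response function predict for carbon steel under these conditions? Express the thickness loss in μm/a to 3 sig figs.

carbon steel: f(T) = +0.150·(T−10) [T≤10 °C] = -2.0850
  Pd branch = 1.77·Pd^0.52·e^(0.02·RH+f) = 11.19 μm/a
  Cl⁻ term: 0.102·549.3^0.62·exp(0.033·77+0.04·-3.9) = 55.34
  sum: 11.19 + 55.34 → r_corr = 66.54 μm/a

r_corr = 66.5 μm/a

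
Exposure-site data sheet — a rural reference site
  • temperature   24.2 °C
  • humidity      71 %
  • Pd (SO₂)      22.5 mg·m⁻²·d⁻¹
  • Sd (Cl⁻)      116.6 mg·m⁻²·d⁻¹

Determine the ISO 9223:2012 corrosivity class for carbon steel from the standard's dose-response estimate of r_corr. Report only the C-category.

C4

carbon steel: f(T) = -0.054·(T−10) [T>10 °C] = -0.7668
  sulphur-dioxide contribution → 17.17 μm/a
  chloride contribution → 53.44 μm/a
  total first-year rate 70.62 μm/a
Category bounds: 50…80 μm/a bracket r_corr ⇒ C4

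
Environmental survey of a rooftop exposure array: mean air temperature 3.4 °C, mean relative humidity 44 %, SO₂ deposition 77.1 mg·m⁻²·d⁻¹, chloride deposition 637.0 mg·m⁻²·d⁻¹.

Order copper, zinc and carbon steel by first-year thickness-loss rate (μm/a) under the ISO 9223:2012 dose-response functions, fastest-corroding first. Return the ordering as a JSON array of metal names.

copper: f(T) = +0.126·(T−10) [T≤10 °C] = -0.8316
  Pd branch = 0.0053·Pd^0.26·e^(0.059·RH+f) = 0.09576 μm/a
  Sd branch = 0.01025·Sd^0.27·e^(0.036·RH+0.049·T) = 0.3374 μm/a
  r_corr = 0.09576 + 0.3374 = 0.4331 μm/a
zinc: T≤10 °C ⇒ hinge +0.038·(3.4−10) = -0.2508
  SO₂ term: 0.0129·77.1^0.44·exp(0.046·44-0.2508) = 0.514
  Sd branch = 0.0175·Sd^0.57·e^(0.008·RH+0.085·T) = 1.318 μm/a
  r_corr = 0.514 + 1.318 = 1.832 μm/a
carbon steel: temperature factor f = +0.150·(-6.6) = -0.9900
  Pd branch = 1.77·Pd^0.52·e^(0.02·RH+f) = 15.19 μm/a
  Cl⁻ term: 0.102·637.0^0.62·exp(0.033·44+0.04·3.4) = 27.34
  r_corr = 15.19 + 27.34 = 42.53 μm/a
Ordering by μm/a: carbon steel (42.5) > zinc (1.83) > copper (0.433)

["carbon steel", "zinc", "copper"]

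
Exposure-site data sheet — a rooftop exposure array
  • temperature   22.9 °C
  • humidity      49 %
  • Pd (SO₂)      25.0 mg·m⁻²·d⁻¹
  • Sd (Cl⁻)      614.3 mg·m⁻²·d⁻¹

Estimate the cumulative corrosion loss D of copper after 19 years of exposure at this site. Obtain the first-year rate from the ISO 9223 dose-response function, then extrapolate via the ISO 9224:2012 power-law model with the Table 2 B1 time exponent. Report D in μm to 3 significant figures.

copper: temperature factor f = -0.080·(12.9) = -1.0320
  sulphur-dioxide contribution → 0.07854 μm/a
  chloride contribution → 1.04 μm/a
  total first-year rate 1.118 μm/a
Long-term exponent b (ISO 9224 Table 2, B1) = 0.667
  D(19) = 1.118 × 19^0.667 = 1.118 × 7.127 = 7.972 μm

D(19) = 7.97 μm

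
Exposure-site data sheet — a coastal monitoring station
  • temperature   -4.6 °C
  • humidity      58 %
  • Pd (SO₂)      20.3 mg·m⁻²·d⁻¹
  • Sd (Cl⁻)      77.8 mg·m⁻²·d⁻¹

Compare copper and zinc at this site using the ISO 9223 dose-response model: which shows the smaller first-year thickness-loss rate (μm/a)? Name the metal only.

copper: temperature factor f = +0.126·(-14.6) = -1.8396
  SO₂ term: 0.0053·20.3^0.26·exp(0.059·58-1.8396) = 0.05642
  Cl⁻ term: 0.01025·77.8^0.27·exp(0.036·58+0.049·-4.6) = 0.2139
  sum: 0.05642 + 0.2139 → r_corr = 0.2703 μm/a
zinc: f(T) = +0.038·(T−10) [T≤10 °C] = -0.5548
  Pd branch = 0.0129·Pd^0.44·e^(0.046·RH+f) = 0.4015 μm/a
  Cl⁻ term: 0.0175·77.8^0.57·exp(0.008·58+0.085·-4.6) = 0.2252
  sum: 0.4015 + 0.2252 → r_corr = 0.6267 μm/a
Ordering by μm/a: zinc (0.627) > copper (0.27)

copper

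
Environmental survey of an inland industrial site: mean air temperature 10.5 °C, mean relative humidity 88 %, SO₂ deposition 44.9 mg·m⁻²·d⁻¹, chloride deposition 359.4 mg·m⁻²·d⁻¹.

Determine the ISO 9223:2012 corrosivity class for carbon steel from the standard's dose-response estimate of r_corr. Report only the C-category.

carbon steel: f(T) = -0.054·(T−10) [T>10 °C] = -0.0270
  SO₂ term: 1.77·44.9^0.52·exp(0.02·88-0.0270) = 72.41
  Sd branch = 0.102·Sd^0.62·e^(0.033·RH+0.04·T) = 108.8 μm/a
  sum: 72.41 + 108.8 → r_corr = 181.2 μm/a
181 μm/a falls in (80, 200] for carbon steel → category C5

C5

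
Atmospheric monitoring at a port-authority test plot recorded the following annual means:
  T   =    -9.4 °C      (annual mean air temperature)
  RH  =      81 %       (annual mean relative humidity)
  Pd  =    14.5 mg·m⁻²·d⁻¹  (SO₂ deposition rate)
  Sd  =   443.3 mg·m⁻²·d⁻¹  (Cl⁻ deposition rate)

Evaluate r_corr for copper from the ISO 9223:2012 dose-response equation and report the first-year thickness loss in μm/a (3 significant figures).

r_corr = 0.729 μm/a

copper: f(T) = +0.126·(T−10) [T≤10 °C] = -2.4444
  Pd branch = 0.0053·Pd^0.26·e^(0.059·RH+f) = 0.1097 μm/a
  Sd branch = 0.01025·Sd^0.27·e^(0.036·RH+0.049·T) = 0.619 μm/a
  r_corr = 0.1097 + 0.619 = 0.7287 μm/a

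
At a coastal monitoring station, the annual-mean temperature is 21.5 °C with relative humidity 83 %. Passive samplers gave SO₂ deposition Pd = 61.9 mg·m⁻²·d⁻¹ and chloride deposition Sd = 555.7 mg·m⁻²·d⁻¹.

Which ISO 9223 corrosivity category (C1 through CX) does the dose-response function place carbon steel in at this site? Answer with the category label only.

carbon steel: temperature factor f = -0.054·(11.5) = -0.6210
  Pd branch = 1.77·Pd^0.52·e^(0.02·RH+f) = 42.74 μm/a
  Sd branch = 0.102·Sd^0.62·e^(0.033·RH+0.04·T) = 187.7 μm/a
  r_corr = 42.74 + 187.7 = 230.4 μm/a
ISO 9223 Table 2 (carbon steel): 200 < 230 ≤ 700 μm/a ⇒ CX

CX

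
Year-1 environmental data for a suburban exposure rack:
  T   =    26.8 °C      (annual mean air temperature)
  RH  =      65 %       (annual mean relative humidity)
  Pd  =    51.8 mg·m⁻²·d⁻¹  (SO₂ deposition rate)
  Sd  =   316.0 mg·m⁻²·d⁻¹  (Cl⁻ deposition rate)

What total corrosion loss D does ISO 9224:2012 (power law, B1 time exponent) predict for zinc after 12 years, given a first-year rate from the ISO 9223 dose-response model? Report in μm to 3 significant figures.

zinc: T>10 °C ⇒ hinge -0.071·(26.8−10) = -1.1928
  Pd branch = 0.0129·Pd^0.44·e^(0.046·RH+f) = 0.442 μm/a
  Cl⁻ term: 0.0175·316.0^0.57·exp(0.008·65+0.085·26.8) = 7.639
  sum: 0.442 + 7.639 → r_corr = 8.081 μm/a
ISO 9224: D(t) = r_corr · t^b with b = 0.813 (zinc, B1)
  D(12) = 8.081 × 12^0.813 = 8.081 × 7.54 = 60.93 μm

D(12) = 60.9 μm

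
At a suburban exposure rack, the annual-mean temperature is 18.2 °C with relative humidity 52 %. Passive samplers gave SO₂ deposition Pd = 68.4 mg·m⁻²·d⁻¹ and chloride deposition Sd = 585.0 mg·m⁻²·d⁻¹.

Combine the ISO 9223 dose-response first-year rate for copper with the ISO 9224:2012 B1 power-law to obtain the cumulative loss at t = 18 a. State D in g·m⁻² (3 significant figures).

copper: T>10 °C ⇒ hinge -0.080·(18.2−10) = -0.6560
  Pd branch = 0.0053·Pd^0.26·e^(0.059·RH+f) = 0.1774 μm/a
  Sd branch = 0.01025·Sd^0.27·e^(0.036·RH+0.049·T) = 0.9082 μm/a
  sum: 0.1774 + 0.9082 → r_corr = 1.086 μm/a
Long-term exponent b (ISO 9224 Table 2, B1) = 0.667
  D(18) = 1.086 × 18^0.667 = 1.086 × 6.875 = 7.463 μm
  Mass loss = 7.463 μm × 8.96 g/cm³ = 66.87 g·m⁻²

D(18) = 66.9 g·m⁻²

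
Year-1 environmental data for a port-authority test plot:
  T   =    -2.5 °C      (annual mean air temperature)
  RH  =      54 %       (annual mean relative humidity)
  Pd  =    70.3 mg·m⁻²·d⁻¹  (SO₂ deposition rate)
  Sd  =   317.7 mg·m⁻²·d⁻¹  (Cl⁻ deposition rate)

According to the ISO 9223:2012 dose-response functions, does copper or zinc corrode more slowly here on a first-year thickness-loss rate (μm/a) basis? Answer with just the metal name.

copper: T≤10 °C ⇒ hinge +0.126·(-2.5−10) = -1.5750
  sulphur-dioxide contribution → 0.08019 μm/a
  chloride contribution → 0.3001 μm/a
  total first-year rate 0.3803 μm/a
zinc: temperature factor f = +0.038·(-12.5) = -0.4750
  sulphur-dioxide contribution → 0.6248 μm/a
  chloride contribution → 0.5815 μm/a
  total first-year rate 1.206 μm/a
Ordering by μm/a: zinc (1.21) > copper (0.38)

copper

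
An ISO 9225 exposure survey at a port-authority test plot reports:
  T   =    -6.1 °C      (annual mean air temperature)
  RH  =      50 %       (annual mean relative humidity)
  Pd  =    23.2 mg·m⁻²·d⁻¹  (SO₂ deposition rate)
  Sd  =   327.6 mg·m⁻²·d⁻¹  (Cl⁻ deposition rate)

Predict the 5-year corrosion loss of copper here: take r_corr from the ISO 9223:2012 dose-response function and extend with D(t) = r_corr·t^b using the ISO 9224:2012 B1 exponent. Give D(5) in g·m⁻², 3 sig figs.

copper: T≤10 °C ⇒ hinge +0.126·(-6.1−10) = -2.0286
  sulphur-dioxide contribution → 0.03016 μm/a
  chloride contribution → 0.2197 μm/a
  total first-year rate 0.2498 μm/a
Long-term exponent b (ISO 9224 Table 2, B1) = 0.667
  D(5) = 0.2498 × 5^0.667 = 0.2498 × 2.926 = 0.7309 μm
  Mass loss = 0.7309 μm × 8.96 g/cm³ = 6.549 g·m⁻²

D(5) = 6.55 g·m⁻²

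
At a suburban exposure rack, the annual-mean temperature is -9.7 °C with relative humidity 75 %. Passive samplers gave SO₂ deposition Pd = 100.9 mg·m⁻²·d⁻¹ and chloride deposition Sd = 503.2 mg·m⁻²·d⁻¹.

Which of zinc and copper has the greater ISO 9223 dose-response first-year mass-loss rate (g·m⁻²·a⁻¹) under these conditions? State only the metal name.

zinc

zinc: T≤10 °C ⇒ hinge +0.038·(-9.7−10) = -0.7486
  sulphur-dioxide contribution → 1.464 μm/a
  chloride contribution → 0.4848 μm/a
  total first-year rate 1.949 μm/a
  mass loss = 1.949 μm/a × 7.14 g/cm³ = 13.91 g·m⁻²·a⁻¹
copper: temperature factor f = +0.126·(-19.7) = -2.4822
  sulphur-dioxide contribution → 0.1228 μm/a
  chloride contribution → 0.5086 μm/a
  ⇒ r_corr(copper) = 0.6313 μm/a
  mass loss = 0.6313 μm/a × 8.96 g/cm³ = 5.657 g·m⁻²·a⁻¹
Ordering by g·m⁻²·a⁻¹: zinc (13.9) > copper (5.66)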